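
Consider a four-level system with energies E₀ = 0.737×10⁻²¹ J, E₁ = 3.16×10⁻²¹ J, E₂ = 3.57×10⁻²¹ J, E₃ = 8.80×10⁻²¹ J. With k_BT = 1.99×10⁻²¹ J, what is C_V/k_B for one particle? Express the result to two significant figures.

Eᵢ/kT = 0.3704, 1.588, 1.794, 4.422.
Z = Σ e^(−Eᵢ/kT) = e^(−0.3704) + e^(−1.588) + e^(−1.794) + e^(−4.422) = 0.6905 + 0.2043 + 0.1663 + 0.01201 = 1.073.
⟨E⟩ = 1.728, ⟨E²⟩ = 5.093.
C_V/k_B = (⟨E²⟩ − ⟨E⟩²)/(kT)² = (5.093 − 2.986)/3.960 = 0.53.

0.53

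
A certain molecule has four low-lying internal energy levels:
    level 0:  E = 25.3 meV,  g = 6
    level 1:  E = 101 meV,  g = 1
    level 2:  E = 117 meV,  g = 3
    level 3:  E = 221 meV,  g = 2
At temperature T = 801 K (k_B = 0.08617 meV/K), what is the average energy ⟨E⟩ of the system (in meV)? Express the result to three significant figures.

42.0 meV

k_BT = 0.08617 × 801 K = 69.022 meV.
Eᵢ/kT = 0.36655, 1.4633, 1.6951, 3.2019.
Z = Σ gᵢe^(−Eᵢ/kT) = 6·e^(−0.36655) + 1·e^(−1.4633) + 3·e^(−1.6951) + 2·e^(−3.2019) = 4.1587 + 0.23147 + 0.55074 + 0.081370 = 5.0223.
⟨E⟩ = Σ Eᵢ gᵢe^(−Eᵢ/kT) / Z = (25.3·4.1587 + 101·0.23147 + 117·0.55074 + 221·0.081370) / 5.0223 = 42.0 meV.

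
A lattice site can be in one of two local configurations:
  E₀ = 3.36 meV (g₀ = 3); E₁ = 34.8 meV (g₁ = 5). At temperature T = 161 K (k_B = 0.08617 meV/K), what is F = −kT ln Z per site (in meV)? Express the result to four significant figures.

k_BT = 0.08617 × 161 K = 13.8734 meV.
Eᵢ/kT = 0.242190, 2.50840.
Z = Σ gᵢe^(−Eᵢ/kT) = 3·e^(−0.242190) + 5·e^(−2.50840) = 2.35472 + 0.406992 = 2.76171.
F = −kT ln Z = −13.8734 × ln(2.76171) = −13.8734 × 1.01585 = -14.09 meV.

-14.09 meV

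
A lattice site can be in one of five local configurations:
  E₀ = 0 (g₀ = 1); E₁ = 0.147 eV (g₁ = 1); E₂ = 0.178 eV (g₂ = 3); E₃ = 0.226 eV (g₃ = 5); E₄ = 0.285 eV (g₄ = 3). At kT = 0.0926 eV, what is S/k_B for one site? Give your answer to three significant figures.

Eᵢ/kT = 0, 1.5875, 1.9222, 2.4406, 3.0778.
Z = Σ gᵢe^(−Eᵢ/kT) = 1·e^(−0) + 1·e^(−1.5875) + 3·e^(−1.9222) + 5·e^(−2.4406) + 3·e^(−3.0778) = 1.0000 + 0.20444 + 0.43885 + 0.43554 + 0.13818 = 2.2170.
⟨E⟩ = Σ EᵢPᵢ = 0.11095 eV.
S/k_B = ln Z + ⟨E⟩/kT = ln(2.2170) + 0.11095/0.0926 = 0.79615 + 1.1982 = 1.99.

1.99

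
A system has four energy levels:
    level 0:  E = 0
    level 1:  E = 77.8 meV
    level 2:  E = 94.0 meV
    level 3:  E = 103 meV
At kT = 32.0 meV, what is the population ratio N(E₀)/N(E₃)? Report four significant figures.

25.00

n₀/n₃ = exp[−(E₀−E₃)/kT] = exp(−(-103 meV)/(32.0 meV)) = exp(3.21875) = 25.00.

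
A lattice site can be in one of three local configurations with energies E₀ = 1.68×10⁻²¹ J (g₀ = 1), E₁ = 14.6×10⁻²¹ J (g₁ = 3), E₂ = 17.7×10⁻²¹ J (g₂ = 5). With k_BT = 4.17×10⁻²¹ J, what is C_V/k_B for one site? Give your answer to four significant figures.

1.872

Eᵢ/kT = 0.402878, 3.50120, 4.24460.
Z = Σ gᵢe^(−Eᵢ/kT) = 1·e^(−0.402878) + 3·e^(−3.50120) + 5·e^(−4.24460) = 0.668394 + 0.0904835 + 0.0717073 = 0.830585.
⟨E⟩ = 4.47056, ⟨E²⟩ = 52.5402.
C_V/k_B = (⟨E²⟩ − ⟨E⟩²)/(kT)² = (52.5402 − 19.9859)/17.3889 = 1.872.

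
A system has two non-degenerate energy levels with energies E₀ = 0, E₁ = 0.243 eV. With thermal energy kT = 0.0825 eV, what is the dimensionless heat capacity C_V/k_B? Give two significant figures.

Eᵢ/kT = 0, 2.945.
Z = Σ e^(−Eᵢ/kT) = e^(−0) + e^(−2.945) = 1.000 + 0.05260 = 1.053.
⟨E⟩ = 0.01214 eV, ⟨E²⟩ = 0.002950 eV².
C_V/k_B = (⟨E²⟩ − ⟨E⟩²)/(kT)² = (0.002950 − 0.0001474)/0.006806 = 0.41.

0.41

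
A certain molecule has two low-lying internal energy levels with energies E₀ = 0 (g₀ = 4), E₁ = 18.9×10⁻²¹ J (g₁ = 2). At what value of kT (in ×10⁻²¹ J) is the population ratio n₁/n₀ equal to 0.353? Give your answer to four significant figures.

54.29 ×10⁻²¹ J

n₁/n₀ = (g₁/g₀) exp[−(E₁−E₀)/kT] = 0.353.
⇒ (E₁−E₀)/kT = ln((2/4)/0.353) = ln(1.41643) = 0.348140.
kT = 18.9 ×10⁻²¹ J / 0.348140 = 54.29 ×10⁻²¹ J.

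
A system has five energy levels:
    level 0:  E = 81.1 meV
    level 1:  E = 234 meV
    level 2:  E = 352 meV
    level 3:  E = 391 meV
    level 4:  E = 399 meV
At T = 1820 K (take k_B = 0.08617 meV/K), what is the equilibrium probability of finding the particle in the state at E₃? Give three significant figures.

0.0759

k_BT = 0.08617 × 1820 K = 156.83 meV.
Eᵢ/kT = 0.51712, 1.4921, 2.2445, 2.4931, 2.5442.
Z = Σ e^(−Eᵢ/kT) = e^(−0.51712) + e^(−1.4921) + e^(−2.2445) + e^(−2.4931) + e^(−2.5442) = 0.59624 + 0.22490 + 0.10598 + 0.082653 + 0.078536 = 1.0883.
P₃ = e^(−E₃/kT) / Z = 0.082653/1.0883 = 0.0759.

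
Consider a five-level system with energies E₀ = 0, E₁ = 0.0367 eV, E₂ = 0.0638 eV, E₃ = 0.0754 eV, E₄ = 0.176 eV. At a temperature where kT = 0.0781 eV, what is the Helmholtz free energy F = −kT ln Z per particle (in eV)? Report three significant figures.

Eᵢ/kT = 0, 0.46991, 0.81690, 0.96543, 2.2535.
Z = Σ e^(−Eᵢ/kT) = e^(−0) + e^(−0.46991) + e^(−0.81690) + e^(−0.96543) + e^(−2.2535) = 1.0000 + 0.62506 + 0.44180 + 0.38082 + 0.10503 = 2.5527.
F = −kT ln Z = −0.0781 × ln(2.5527) = −0.0781 × 0.93715 = -0.0732 eV.

-0.0732 eV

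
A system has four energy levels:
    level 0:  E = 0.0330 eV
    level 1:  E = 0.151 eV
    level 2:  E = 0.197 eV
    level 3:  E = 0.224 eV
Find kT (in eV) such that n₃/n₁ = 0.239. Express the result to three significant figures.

n₃/n₁ = exp[−(E₃−E₁)/kT] = 0.239.
⇒ (E₃−E₁)/kT = ln(1/0.239) = ln(4.1841) = 1.4313.
kT = 0.073 eV / 1.4313 = 0.0510 eV.

0.0510 eV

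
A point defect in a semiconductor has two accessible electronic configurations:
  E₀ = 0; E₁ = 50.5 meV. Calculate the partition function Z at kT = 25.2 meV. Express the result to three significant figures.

Eᵢ/kT = 0, 2.0040.
Z = Σ e^(−Eᵢ/kT) = e^(−0) + e^(−2.0040) = 1.0000 + 0.13480 = 1.1348.

Z = 1.13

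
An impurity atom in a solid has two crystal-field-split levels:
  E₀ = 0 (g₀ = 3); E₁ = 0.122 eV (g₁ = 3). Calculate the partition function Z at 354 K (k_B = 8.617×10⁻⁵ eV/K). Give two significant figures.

k_BT = 8.617×10⁻⁵ × 354 K = 0.03050 eV.
Eᵢ/kT = 0, 4.000.
Z = Σ gᵢe^(−Eᵢ/kT) = 3·e^(−0) + 3·e^(−4.000) = 3.000 + 0.05495 = 3.055.

Z = 3.1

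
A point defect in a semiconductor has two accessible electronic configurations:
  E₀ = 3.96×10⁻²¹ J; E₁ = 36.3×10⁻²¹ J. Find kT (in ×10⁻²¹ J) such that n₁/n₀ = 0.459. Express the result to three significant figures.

41.5 ×10⁻²¹ J

n₁/n₀ = exp[−(E₁−E₀)/kT] = 0.459.
⇒ (E₁−E₀)/kT = ln(1/0.459) = ln(2.1786) = 0.77868.
kT = 32.34 ×10⁻²¹ J / 0.77868 = 41.5 ×10⁻²¹ J.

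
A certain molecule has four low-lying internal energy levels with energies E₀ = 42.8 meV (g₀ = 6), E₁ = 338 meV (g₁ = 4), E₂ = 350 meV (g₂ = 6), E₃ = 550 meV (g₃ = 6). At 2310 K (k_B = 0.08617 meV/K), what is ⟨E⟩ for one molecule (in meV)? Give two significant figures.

k_BT = 0.08617 × 2310 K = 199.1 meV.
Eᵢ/kT = 0.2150, 1.698, 1.758, 2.762.
Z = Σ gᵢe^(−Eᵢ/kT) = 6·e^(−0.2150) + 4·e^(−1.698) + 6·e^(−1.758) + 6·e^(−2.762) = 4.839 + 0.7322 + 1.034 + 0.3790 = 6.984.
⟨E⟩ = Σ Eᵢ gᵢe^(−Eᵢ/kT) / Z = (42.8·4.839 + 338·0.7322 + 350·1.034 + 550·0.3790) / 6.984 = 150 meV.

150 meV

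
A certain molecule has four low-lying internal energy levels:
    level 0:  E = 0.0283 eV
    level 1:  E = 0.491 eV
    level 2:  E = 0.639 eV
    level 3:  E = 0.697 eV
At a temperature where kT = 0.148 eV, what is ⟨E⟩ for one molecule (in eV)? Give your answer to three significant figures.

0.0633 eV

Eᵢ/kT = 0.19122, 3.3176, 4.3176, 4.7095.
Z = Σ e^(−Eᵢ/kT) = e^(−0.19122) + e^(−3.3176) + e^(−4.3176) + e^(−4.7095) = 0.82595 + 0.036240 + 0.013332 + 0.0090093 = 0.88453.
⟨E⟩ = Σ Eᵢ e^(−Eᵢ/kT) / Z = (0.0283·0.82595 + 0.491·0.036240 + 0.639·0.013332 + 0.697·0.0090093) / 0.88453 = 0.0633 eV.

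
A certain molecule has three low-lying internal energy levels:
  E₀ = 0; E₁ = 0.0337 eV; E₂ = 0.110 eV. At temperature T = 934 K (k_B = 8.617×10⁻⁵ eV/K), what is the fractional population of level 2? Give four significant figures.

0.1333

k_BT = 8.617×10⁻⁵ × 934 K = 0.0804828 eV.
Eᵢ/kT = 0, 0.418723, 1.36675.
Z = Σ e^(−Eᵢ/kT) = e^(−0) + e^(−0.418723) + e^(−1.36675) = 1.00000 + 0.657886 + 0.254934 = 1.91282.
P₂ = e^(−E₂/kT) / Z = 0.254934/1.91282 = 0.1333.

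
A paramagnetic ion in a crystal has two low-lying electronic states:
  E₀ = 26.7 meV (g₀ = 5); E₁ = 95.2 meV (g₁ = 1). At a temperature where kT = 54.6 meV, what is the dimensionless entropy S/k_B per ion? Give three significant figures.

Eᵢ/kT = 0.48901, 1.7436.
Z = Σ gᵢe^(−Eᵢ/kT) = 5·e^(−0.48901) + 1·e^(−1.7436) = 3.0662 + 0.17489 = 3.2411.
⟨E⟩ = Σ EᵢPᵢ = 30.396 meV.
S/k_B = ln Z + ⟨E⟩/kT = ln(3.2411) + 30.396/54.6 = 1.1759 + 0.55670 = 1.73.

1.73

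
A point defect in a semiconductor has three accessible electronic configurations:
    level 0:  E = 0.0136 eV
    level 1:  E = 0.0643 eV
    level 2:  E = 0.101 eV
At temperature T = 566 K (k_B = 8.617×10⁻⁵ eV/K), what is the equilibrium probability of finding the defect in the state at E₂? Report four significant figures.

0.1096

k_BT = 8.617×10⁻⁵ × 566 K = 0.0487722 eV.
Eᵢ/kT = 0.278847, 1.31837, 2.07085.
Z = Σ e^(−Eᵢ/kT) = e^(−0.278847) + e^(−1.31837) + e^(−2.07085) = 0.756656 + 0.267571 + 0.126079 = 1.15031.
P₂ = e^(−E₂/kT) / Z = 0.126079/1.15031 = 0.1096.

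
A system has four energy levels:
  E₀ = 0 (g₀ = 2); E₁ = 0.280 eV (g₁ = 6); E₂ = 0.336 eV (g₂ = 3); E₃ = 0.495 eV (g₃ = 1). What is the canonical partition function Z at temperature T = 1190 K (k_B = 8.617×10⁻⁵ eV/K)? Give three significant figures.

Z = 2.51

k_BT = 8.617×10⁻⁵ × 1190 K = 0.10254 eV.
Eᵢ/kT = 0, 2.7306, 3.2768, 4.8274.
Z = Σ gᵢe^(−Eᵢ/kT) = 2·e^(−0) + 6·e^(−2.7306) + 3·e^(−3.2768) + 1·e^(−4.8274) = 2.0000 + 0.39108 + 0.11325 + 0.0080073 = 2.5123.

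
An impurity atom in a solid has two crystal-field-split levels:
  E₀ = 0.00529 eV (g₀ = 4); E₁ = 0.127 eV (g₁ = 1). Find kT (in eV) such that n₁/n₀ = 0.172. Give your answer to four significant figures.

0.3255 eV

n₁/n₀ = (g₁/g₀) exp[−(E₁−E₀)/kT] = 0.172.
⇒ (E₁−E₀)/kT = ln((1/4)/0.172) = ln(1.45349) = 0.373968.
kT = 0.12171 eV / 0.373968 = 0.3255 eV.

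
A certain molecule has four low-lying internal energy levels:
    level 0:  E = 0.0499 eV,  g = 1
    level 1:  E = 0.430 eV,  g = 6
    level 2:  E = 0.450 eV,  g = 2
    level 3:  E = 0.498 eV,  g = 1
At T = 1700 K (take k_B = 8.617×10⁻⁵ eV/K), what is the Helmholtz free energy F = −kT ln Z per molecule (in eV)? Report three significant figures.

-0.0212 eV

k_BT = 8.617×10⁻⁵ × 1700 K = 0.14649 eV.
Eᵢ/kT = 0.34064, 2.9354, 3.0719, 3.3995.
Z = Σ gᵢe^(−Eᵢ/kT) = 1·e^(−0.34064) + 6·e^(−2.9354) + 2·e^(−3.0719) + 1·e^(−3.3995) = 0.71131 + 0.31866 + 0.092666 + 0.033390 = 1.1560.
F = −kT ln Z = −0.14649 × ln(1.1560) = −0.14649 × 0.14497 = -0.0212 eV.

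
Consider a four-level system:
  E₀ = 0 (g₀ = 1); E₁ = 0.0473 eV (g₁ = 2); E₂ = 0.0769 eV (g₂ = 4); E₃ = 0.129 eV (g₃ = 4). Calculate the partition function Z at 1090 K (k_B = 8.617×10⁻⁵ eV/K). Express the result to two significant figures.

Z = 5.0

k_BT = 8.617×10⁻⁵ × 1090 K = 0.09393 eV.
Eᵢ/kT = 0, 0.5036, 0.8187, 1.373.
Z = Σ gᵢe^(−Eᵢ/kT) = 1·e^(−0) + 2·e^(−0.5036) + 4·e^(−0.8187) + 4·e^(−1.373) = 1.000 + 1.209 + 1.764 + 1.013 = 4.986.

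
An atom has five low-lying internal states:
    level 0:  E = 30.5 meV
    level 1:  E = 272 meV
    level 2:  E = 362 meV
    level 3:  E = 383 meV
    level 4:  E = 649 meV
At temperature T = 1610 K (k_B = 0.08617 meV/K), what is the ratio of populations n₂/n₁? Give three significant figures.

0.523

k_BT = 0.08617 × 1610 K = 138.73 meV.
n₂/n₁ = exp[−(E₂−E₁)/kT] = exp(−(90 meV)/(138.73 meV)) = exp(-0.64874) = 0.523.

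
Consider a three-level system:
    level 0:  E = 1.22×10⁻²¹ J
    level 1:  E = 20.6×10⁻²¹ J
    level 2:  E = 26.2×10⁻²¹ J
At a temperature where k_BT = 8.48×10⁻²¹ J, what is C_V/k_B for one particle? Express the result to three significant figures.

Eᵢ/kT = 0.14387, 2.4292, 3.0896.
Z = Σ e^(−Eᵢ/kT) = e^(−0.14387) + e^(−2.4292) + e^(−3.0896) = 0.86600 + 0.088107 + 0.045520 = 0.99963.
⟨E⟩ = 4.0657, ⟨E²⟩ = 69.951.
C_V/k_B = (⟨E²⟩ − ⟨E⟩²)/(kT)² = (69.951 − 16.530)/71.910 = 0.743.

0.743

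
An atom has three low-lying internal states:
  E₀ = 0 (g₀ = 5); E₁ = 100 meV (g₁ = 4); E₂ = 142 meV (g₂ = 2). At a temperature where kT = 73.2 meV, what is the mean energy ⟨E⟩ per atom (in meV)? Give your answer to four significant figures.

22.65 meV

Eᵢ/kT = 0, 1.36612, 1.93989.
Z = Σ gᵢe^(−Eᵢ/kT) = 5·e^(−0) + 4·e^(−1.36612) + 2·e^(−1.93989) = 5.00000 + 1.02038 + 0.287440 = 6.30782.
⟨E⟩ = Σ Eᵢ gᵢe^(−Eᵢ/kT) / Z = (0·5.00000 + 100·1.02038 + 142·0.287440) / 6.30782 = 22.65 meV.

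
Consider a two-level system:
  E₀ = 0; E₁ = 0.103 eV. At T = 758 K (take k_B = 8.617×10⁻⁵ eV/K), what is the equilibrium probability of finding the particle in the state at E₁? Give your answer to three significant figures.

0.171

k_BT = 8.617×10⁻⁵ × 758 K = 0.065317 eV.
Eᵢ/kT = 0, 1.5769.
Z = Σ e^(−Eᵢ/kT) = e^(−0) + e^(−1.5769) = 1.0000 + 0.20661 = 1.2066.
P₁ = e^(−E₁/kT) / Z = 0.20661/1.2066 = 0.171.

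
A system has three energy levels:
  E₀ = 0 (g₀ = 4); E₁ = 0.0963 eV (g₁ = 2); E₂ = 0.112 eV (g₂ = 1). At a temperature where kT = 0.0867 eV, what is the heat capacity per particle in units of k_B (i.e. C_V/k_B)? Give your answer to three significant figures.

Eᵢ/kT = 0, 1.1107, 1.2918.
Z = Σ gᵢe^(−Eᵢ/kT) = 4·e^(−0) + 2·e^(−1.1107) + 1·e^(−1.2918) = 4.0000 + 0.65866 + 0.27478 = 4.9334.
⟨E⟩ = 0.019095 eV, ⟨E²⟩ = 0.0019368 eV².
C_V/k_B = (⟨E²⟩ − ⟨E⟩²)/(kT)² = (0.0019368 − 0.00036462)/0.0075169 = 0.209.

0.209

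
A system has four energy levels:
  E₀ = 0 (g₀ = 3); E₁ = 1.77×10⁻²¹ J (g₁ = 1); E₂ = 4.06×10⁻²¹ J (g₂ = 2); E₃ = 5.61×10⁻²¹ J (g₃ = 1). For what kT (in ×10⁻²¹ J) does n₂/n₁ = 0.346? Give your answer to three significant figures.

n₂/n₁ = (g₂/g₁) exp[−(E₂−E₁)/kT] = 0.346.
⇒ (E₂−E₁)/kT = ln((2/1)/0.346) = ln(5.7803) = 1.7545.
kT = 2.29 ×10⁻²¹ J / 1.7545 = 1.31 ×10⁻²¹ J.

1.31 ×10⁻²¹ J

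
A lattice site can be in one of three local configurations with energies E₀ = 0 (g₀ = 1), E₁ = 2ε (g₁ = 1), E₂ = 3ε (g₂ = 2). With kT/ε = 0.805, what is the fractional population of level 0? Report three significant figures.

Eᵢ/kT = 0, 2.4845, 3.7267.
Z = Σ gᵢe^(−Eᵢ/kT) = 1·e^(−0) + 1·e^(−2.4845) + 2·e^(−3.7267) = 1.0000 + 0.083367 + 0.048144 = 1.1315.
P₀ = g₀ e^(−E₀/kT) / Z = 1.0000/1.1315 = 0.884.

0.884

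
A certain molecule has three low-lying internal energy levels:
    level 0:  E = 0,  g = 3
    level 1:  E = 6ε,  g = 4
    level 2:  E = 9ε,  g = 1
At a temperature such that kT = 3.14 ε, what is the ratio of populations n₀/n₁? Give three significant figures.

5.07

n₀/n₁ = (g₀/g₁) exp[−(E₀−E₁)/kT] = (3/4) × exp(−(-6ε)/(3.14ε)) = (3/4) × exp(1.9108) = 5.07.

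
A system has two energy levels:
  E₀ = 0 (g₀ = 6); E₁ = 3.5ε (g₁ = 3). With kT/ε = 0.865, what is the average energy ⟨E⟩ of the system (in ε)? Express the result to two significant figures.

Eᵢ/kT = 0, 4.046.
Z = Σ gᵢe^(−Eᵢ/kT) = 6·e^(−0) + 3·e^(−4.046) = 6.000 + 0.05248 = 6.052.
⟨E⟩ = Σ Eᵢ gᵢe^(−Eᵢ/kT) / Z = (0·6.000 + 3.5·0.05248) / 6.052 = 0.030 ε.

0.030 ε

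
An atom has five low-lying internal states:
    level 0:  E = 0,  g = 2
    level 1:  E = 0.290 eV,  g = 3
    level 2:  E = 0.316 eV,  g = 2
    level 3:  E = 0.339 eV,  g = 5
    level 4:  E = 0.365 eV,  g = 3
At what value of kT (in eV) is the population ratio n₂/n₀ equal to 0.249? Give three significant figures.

n₂/n₀ = (g₂/g₀) exp[−(E₂−E₀)/kT] = 0.249.
⇒ (E₂−E₀)/kT = ln((2/2)/0.249) = ln(4.0161) = 1.3903.
kT = 0.316 eV / 1.3903 = 0.227 eV.

0.227 eV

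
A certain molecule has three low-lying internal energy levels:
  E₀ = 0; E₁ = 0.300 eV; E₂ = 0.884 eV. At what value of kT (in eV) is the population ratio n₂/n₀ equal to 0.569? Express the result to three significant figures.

n₂/n₀ = exp[−(E₂−E₀)/kT] = 0.569.
⇒ (E₂−E₀)/kT = ln(1/0.569) = ln(1.7575) = 0.56389.
kT = 0.884 eV / 0.56389 = 1.57 eV.

1.57 eV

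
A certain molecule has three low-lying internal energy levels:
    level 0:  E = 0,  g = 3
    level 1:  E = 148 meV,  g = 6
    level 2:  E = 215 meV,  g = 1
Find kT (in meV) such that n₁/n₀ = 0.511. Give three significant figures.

108 meV

n₁/n₀ = (g₁/g₀) exp[−(E₁−E₀)/kT] = 0.511.
⇒ (E₁−E₀)/kT = ln((6/3)/0.511) = ln(3.9139) = 1.3645.
kT = 148 meV / 1.3645 = 108 meV.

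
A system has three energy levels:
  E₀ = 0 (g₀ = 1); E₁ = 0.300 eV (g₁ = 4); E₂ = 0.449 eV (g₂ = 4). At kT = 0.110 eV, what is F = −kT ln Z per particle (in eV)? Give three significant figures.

Eᵢ/kT = 0, 2.7273, 4.0818.
Z = Σ gᵢe^(−Eᵢ/kT) = 1·e^(−0) + 4·e^(−2.7273) + 4·e^(−4.0818) = 1.0000 + 0.26158 + 0.067508 = 1.3291.
F = −kT ln Z = −0.110 × ln(1.3291) = −0.110 × 0.28450 = -0.0313 eV.

-0.0313 eV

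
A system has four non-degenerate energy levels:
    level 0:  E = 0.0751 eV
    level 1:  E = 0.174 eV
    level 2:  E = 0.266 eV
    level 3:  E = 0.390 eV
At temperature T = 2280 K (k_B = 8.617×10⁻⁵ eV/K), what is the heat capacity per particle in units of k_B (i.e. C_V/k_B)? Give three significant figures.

k_BT = 8.617×10⁻⁵ × 2280 K = 0.19647 eV.
Eᵢ/kT = 0.38225, 0.88563, 1.3539, 1.9850.
Z = Σ e^(−Eᵢ/kT) = e^(−0.38225) + e^(−0.88563) + e^(−1.3539) + e^(−1.9850) = 0.68232 + 0.41245 + 0.25823 + 0.13738 = 1.4904.
⟨E⟩ = 0.16457 eV, ⟨E²⟩ = 0.037240 eV².
C_V/k_B = (⟨E²⟩ − ⟨E⟩²)/(kT)² = (0.037240 − 0.027083)/0.038600 = 0.263.

0.263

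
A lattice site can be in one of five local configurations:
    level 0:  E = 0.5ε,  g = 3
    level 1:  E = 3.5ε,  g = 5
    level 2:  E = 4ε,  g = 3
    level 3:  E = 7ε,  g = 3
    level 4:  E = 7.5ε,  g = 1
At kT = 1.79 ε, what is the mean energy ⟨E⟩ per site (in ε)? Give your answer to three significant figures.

Eᵢ/kT = 0.27933, 1.9553, 2.2346, 3.9106, 4.1899.
Z = Σ gᵢe^(−Eᵢ/kT) = 3·e^(−0.27933) + 5·e^(−1.9553) + 3·e^(−2.2346) + 3·e^(−3.9106) + 1·e^(−4.1899) = 2.2689 + 0.70761 + 0.32110 + 0.060085 + 0.015148 = 3.3728.
⟨E⟩ = Σ Eᵢ gᵢe^(−Eᵢ/kT) / Z = (0.5·2.2689 + 3.5·0.70761 + 4·0.32110 + 7·0.060085 + 7.5·0.015148) / 3.3728 = 1.61 ε.

1.61 ε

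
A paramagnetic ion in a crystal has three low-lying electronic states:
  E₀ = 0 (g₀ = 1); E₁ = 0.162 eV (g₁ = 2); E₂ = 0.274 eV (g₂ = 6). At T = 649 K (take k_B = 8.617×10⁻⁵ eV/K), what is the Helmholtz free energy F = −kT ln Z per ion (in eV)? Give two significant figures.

k_BT = 8.617×10⁻⁵ × 649 K = 0.05592 eV.
Eᵢ/kT = 0, 2.897, 4.900.
Z = Σ gᵢe^(−Eᵢ/kT) = 1·e^(−0) + 2·e^(−2.897) + 6·e^(−4.900) = 1.000 + 0.1104 + 0.04468 = 1.155.
F = −kT ln Z = −0.05592 × ln(1.155) = −0.05592 × 0.1441 = -0.0081 eV.

-0.0081 eV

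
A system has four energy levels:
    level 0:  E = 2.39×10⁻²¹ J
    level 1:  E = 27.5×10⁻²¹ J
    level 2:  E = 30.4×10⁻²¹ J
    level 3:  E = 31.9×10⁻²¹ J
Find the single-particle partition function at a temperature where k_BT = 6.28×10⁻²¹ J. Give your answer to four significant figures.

Z = 0.7101

Eᵢ/kT = 0.380573, 4.37898, 4.84076, 5.07962.
Z = Σ e^(−Eᵢ/kT) = e^(−0.380573) + e^(−4.37898) + e^(−4.84076) + e^(−5.07962) = 0.683470 + 0.0125381 + 0.00790105 + 0.00622227 = 0.710131.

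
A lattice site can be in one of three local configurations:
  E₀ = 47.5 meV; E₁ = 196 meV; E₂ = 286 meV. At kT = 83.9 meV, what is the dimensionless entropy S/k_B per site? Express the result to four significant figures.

0.5861

Eᵢ/kT = 0.566150, 2.33611, 3.40882.
Z = Σ e^(−Eᵢ/kT) = e^(−0.566150) + e^(−2.33611) + e^(−3.40882) = 0.567707 + 0.0967031 + 0.0330802 = 0.697490.
⟨E⟩ = Σ EᵢPᵢ = 79.4002 meV.
S/k_B = ln Z + ⟨E⟩/kT = ln(0.697490) + 79.4002/83.9 = -0.360267 + 0.946367 = 0.5861.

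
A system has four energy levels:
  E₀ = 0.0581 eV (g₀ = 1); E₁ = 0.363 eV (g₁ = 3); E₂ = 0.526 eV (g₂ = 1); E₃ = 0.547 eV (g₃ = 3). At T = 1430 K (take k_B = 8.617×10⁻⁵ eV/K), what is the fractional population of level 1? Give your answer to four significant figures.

0.1897

k_BT = 8.617×10⁻⁵ × 1430 K = 0.123223 eV.
Eᵢ/kT = 0.471503, 2.94588, 4.26868, 4.43911.
Z = Σ gᵢe^(−Eᵢ/kT) = 1·e^(−0.471503) + 3·e^(−2.94588) + 1·e^(−4.26868) + 3·e^(−4.43911) = 0.624064 + 0.157667 + 0.0140003 + 0.0354193 = 0.831151.
P₁ = g₁ e^(−E₁/kT) / Z = 0.157667/0.831151 = 0.1897.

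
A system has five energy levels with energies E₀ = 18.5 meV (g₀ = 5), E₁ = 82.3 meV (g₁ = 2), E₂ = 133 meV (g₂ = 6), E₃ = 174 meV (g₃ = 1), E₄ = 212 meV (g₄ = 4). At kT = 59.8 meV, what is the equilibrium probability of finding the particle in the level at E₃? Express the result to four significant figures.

Eᵢ/kT = 0.309365, 1.37625, 2.22408, 2.90970, 3.54515.
Z = Σ gᵢe^(−Eᵢ/kT) = 5·e^(−0.309365) + 2·e^(−1.37625) + 6·e^(−2.22408) + 1·e^(−2.90970) + 4·e^(−3.54515) = 3.66956 + 0.505047 + 0.649001 + 0.0544921 + 0.115457 = 4.99356.
P₃ = g₃ e^(−E₃/kT) / Z = 0.0544921/4.99356 = 0.01091.

0.01091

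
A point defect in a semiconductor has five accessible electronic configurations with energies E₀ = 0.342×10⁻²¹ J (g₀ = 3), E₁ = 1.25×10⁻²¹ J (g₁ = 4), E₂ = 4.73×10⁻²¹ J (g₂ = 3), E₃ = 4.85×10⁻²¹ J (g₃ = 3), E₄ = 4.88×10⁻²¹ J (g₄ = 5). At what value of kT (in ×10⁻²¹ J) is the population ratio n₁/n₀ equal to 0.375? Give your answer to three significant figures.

n₁/n₀ = (g₁/g₀) exp[−(E₁−E₀)/kT] = 0.375.
⇒ (E₁−E₀)/kT = ln((4/3)/0.375) = ln(3.5556) = 1.2685.
kT = 0.908 ×10⁻²¹ J / 1.2685 = 0.716 ×10⁻²¹ J.

0.716 ×10⁻²¹ J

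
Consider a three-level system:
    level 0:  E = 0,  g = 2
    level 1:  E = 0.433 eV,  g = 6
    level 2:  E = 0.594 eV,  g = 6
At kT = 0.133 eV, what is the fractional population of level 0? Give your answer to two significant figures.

Eᵢ/kT = 0, 3.256, 4.466.
Z = Σ gᵢe^(−Eᵢ/kT) = 2·e^(−0) + 6·e^(−3.256) + 6·e^(−4.466) = 2.000 + 0.2313 + 0.06896 = 2.300.
P₀ = g₀ e^(−E₀/kT) / Z = 2.000/2.300 = 0.87.

0.87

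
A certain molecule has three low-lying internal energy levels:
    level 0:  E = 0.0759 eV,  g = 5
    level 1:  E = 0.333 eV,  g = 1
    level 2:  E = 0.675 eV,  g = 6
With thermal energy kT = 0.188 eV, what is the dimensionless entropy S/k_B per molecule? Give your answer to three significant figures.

Eᵢ/kT = 0.40372, 1.7713, 3.5904.
Z = Σ gᵢe^(−Eᵢ/kT) = 5·e^(−0.40372) + 1·e^(−1.7713) + 6·e^(−3.5904) = 3.3392 + 0.17011 + 0.16552 = 3.6748.
⟨E⟩ = Σ EᵢPᵢ = 0.11479 eV.
S/k_B = ln Z + ⟨E⟩/kT = ln(3.6748) + 0.11479/0.188 = 1.3015 + 0.61059 = 1.91.

1.91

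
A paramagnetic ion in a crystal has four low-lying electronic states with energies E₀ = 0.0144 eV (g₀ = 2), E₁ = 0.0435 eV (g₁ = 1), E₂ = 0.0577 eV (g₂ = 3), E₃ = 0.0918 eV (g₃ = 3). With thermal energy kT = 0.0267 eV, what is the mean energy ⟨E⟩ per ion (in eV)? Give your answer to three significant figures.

0.0300 eV

Eᵢ/kT = 0.53933, 1.6292, 2.1610, 3.4382.
Z = Σ gᵢe^(−Eᵢ/kT) = 2·e^(−0.53933) + 1·e^(−1.6292) + 3·e^(−2.1610) + 3·e^(−3.4382) = 1.1663 + 0.19609 + 0.34563 + 0.096367 = 1.8044.
⟨E⟩ = Σ Eᵢ gᵢe^(−Eᵢ/kT) / Z = (0.0144·1.1663 + 0.0435·0.19609 + 0.0577·0.34563 + 0.0918·0.096367) / 1.8044 = 0.0300 eV.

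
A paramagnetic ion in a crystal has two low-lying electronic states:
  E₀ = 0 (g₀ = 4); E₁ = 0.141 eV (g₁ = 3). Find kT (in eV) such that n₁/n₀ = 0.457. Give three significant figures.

0.285 eV

n₁/n₀ = (g₁/g₀) exp[−(E₁−E₀)/kT] = 0.457.
⇒ (E₁−E₀)/kT = ln((3/4)/0.457) = ln(1.6411) = 0.49537.
kT = 0.141 eV / 0.49537 = 0.285 eV.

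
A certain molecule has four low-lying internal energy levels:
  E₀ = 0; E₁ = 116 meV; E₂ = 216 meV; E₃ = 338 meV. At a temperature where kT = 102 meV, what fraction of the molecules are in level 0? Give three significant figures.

Eᵢ/kT = 0, 1.1373, 2.1176, 3.3137.
Z = Σ e^(−Eᵢ/kT) = e^(−0) + e^(−1.1373) + e^(−2.1176) + e^(−3.3137) = 1.0000 + 0.32068 + 0.12032 + 0.036381 = 1.4774.
P₀ = e^(−E₀/kT) / Z = 1.0000/1.4774 = 0.677.

0.677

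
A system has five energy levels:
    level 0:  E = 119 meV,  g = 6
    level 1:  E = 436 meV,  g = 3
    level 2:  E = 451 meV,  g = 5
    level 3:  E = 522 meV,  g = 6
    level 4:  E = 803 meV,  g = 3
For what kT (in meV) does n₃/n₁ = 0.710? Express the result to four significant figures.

83.04 meV

n₃/n₁ = (g₃/g₁) exp[−(E₃−E₁)/kT] = 0.710.
⇒ (E₃−E₁)/kT = ln((6/3)/0.710) = ln(2.81690) = 1.03564.
kT = 86 meV / 1.03564 = 83.04 meV.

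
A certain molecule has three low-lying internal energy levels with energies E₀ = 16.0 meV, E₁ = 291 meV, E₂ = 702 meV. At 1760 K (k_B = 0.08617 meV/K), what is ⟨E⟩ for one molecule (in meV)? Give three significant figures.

k_BT = 0.08617 × 1760 K = 151.66 meV.
Eᵢ/kT = 0.10550, 1.9188, 4.6288.
Z = Σ e^(−Eᵢ/kT) = e^(−0.10550) + e^(−1.9188) + e^(−4.6288) = 0.89987 + 0.14678 + 0.0097665 = 1.0564.
⟨E⟩ = Σ Eᵢ e^(−Eᵢ/kT) / Z = (16.0·0.89987 + 291·0.14678 + 702·0.0097665) / 1.0564 = 60.6 meV.

60.6 meV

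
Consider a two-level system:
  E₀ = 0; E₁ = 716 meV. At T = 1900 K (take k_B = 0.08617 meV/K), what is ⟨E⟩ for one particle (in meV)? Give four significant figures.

8.917 meV

k_BT = 0.08617 × 1900 K = 163.723 meV.
Eᵢ/kT = 0, 4.37324.
Z = Σ e^(−Eᵢ/kT) = e^(−0) + e^(−4.37324) = 1.00000 + 0.0126103 = 1.01261.
⟨E⟩ = Σ Eᵢ e^(−Eᵢ/kT) / Z = (0·1.00000 + 716·0.0126103) / 1.01261 = 8.917 meV.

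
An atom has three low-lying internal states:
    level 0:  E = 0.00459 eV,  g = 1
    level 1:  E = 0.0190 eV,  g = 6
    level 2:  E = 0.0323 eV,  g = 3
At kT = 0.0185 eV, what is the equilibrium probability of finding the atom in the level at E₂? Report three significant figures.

0.152

Eᵢ/kT = 0.24811, 1.0270, 1.7459.
Z = Σ gᵢe^(−Eᵢ/kT) = 1·e^(−0.24811) + 6·e^(−1.0270) + 3·e^(−1.7459) = 0.78027 + 2.1485 + 0.52346 = 3.4522.
P₂ = g₂ e^(−E₂/kT) / Z = 0.52346/3.4522 = 0.152.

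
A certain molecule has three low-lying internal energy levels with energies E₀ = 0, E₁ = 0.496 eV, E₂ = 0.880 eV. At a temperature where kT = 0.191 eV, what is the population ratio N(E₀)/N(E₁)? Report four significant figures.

13.42

n₀/n₁ = exp[−(E₀−E₁)/kT] = exp(−(-0.496 eV)/(0.191 eV)) = exp(2.59686) = 13.42.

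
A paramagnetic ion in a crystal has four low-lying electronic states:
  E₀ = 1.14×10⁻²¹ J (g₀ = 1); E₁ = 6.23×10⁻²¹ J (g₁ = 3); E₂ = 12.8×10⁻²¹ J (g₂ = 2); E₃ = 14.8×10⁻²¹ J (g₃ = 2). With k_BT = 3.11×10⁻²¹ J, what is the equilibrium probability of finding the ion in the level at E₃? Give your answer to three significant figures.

0.0149

Eᵢ/kT = 0.36656, 2.0032, 4.1158, 4.7588.
Z = Σ gᵢe^(−Eᵢ/kT) = 1·e^(−0.36656) + 3·e^(−2.0032) + 2·e^(−4.1158) + 2·e^(−4.7588) = 0.69311 + 0.40471 + 0.032626 + 0.017152 = 1.1476.
P₃ = g₃ e^(−E₃/kT) / Z = 0.017152/1.1476 = 0.0149.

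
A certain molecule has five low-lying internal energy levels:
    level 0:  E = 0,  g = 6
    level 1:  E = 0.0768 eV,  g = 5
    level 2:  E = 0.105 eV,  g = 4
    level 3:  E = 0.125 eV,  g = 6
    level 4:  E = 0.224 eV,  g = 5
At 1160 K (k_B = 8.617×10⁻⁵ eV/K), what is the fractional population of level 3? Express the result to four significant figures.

k_BT = 8.617×10⁻⁵ × 1160 K = 0.0999572 eV.
Eᵢ/kT = 0, 0.768329, 1.05045, 1.25054, 2.24096.
Z = Σ gᵢe^(−Eᵢ/kT) = 6·e^(−0) + 5·e^(−0.768329) + 4·e^(−1.05045) + 6·e^(−1.25054) + 5·e^(−2.24096) = 6.00000 + 2.31894 + 1.39912 + 1.71810 + 0.531782 = 11.9679.
P₃ = g₃ e^(−E₃/kT) / Z = 1.71810/11.9679 = 0.1436.

0.1436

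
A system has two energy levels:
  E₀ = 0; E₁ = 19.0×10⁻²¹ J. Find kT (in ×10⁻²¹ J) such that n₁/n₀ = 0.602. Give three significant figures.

n₁/n₀ = exp[−(E₁−E₀)/kT] = 0.602.
⇒ (E₁−E₀)/kT = ln(1/0.602) = ln(1.6611) = 0.50748.
kT = 19.0 ×10⁻²¹ J / 0.50748 = 37.4 ×10⁻²¹ J.

37.4 ×10⁻²¹ J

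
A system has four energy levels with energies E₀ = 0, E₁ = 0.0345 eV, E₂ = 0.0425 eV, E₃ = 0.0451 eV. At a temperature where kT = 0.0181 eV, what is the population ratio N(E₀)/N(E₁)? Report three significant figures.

6.73

n₀/n₁ = exp[−(E₀−E₁)/kT] = exp(−(-0.0345 eV)/(0.0181 eV)) = exp(1.9061) = 6.73.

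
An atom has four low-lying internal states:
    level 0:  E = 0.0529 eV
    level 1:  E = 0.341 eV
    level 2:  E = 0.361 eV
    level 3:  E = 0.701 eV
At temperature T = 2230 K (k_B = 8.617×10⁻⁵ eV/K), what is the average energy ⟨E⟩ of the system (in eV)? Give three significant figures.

k_BT = 8.617×10⁻⁵ × 2230 K = 0.19216 eV.
Eᵢ/kT = 0.27529, 1.7746, 1.8786, 3.6480.
Z = Σ e^(−Eᵢ/kT) = e^(−0.27529) + e^(−1.7746) + e^(−1.8786) + e^(−3.6480) = 0.75935 + 0.16955 + 0.15280 + 0.026043 = 1.1077.
⟨E⟩ = Σ Eᵢ e^(−Eᵢ/kT) / Z = (0.0529·0.75935 + 0.341·0.16955 + 0.361·0.15280 + 0.701·0.026043) / 1.1077 = 0.155 eV.

0.155 eV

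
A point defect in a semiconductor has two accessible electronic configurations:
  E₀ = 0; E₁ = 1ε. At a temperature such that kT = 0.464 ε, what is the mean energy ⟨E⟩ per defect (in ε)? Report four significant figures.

Eᵢ/kT = 0, 2.15517.
Z = Σ e^(−Eᵢ/kT) = e^(−0) + e^(−2.15517) = 1.00000 + 0.115883 = 1.11588.
⟨E⟩ = Σ Eᵢ e^(−Eᵢ/kT) / Z = (0·1.00000 + 1·0.115883) / 1.11588 = 0.1038 ε.

0.1038 ε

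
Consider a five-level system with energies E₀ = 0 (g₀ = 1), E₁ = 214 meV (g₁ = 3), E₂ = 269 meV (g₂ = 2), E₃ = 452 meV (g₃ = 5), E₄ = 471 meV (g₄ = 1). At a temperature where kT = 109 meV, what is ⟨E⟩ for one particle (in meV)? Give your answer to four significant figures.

Eᵢ/kT = 0, 1.96330, 2.46789, 4.14679, 4.32110.
Z = Σ gᵢe^(−Eᵢ/kT) = 1·e^(−0) + 3·e^(−1.96330) + 2·e^(−2.46789) + 5·e^(−4.14679) + 1·e^(−4.32110) = 1.00000 + 0.421183 + 0.169527 + 0.0790755 + 0.0132853 = 1.68307.
⟨E⟩ = Σ Eᵢ gᵢe^(−Eᵢ/kT) / Z = (0·1.00000 + 214·0.421183 + 269·0.169527 + 452·0.0790755 + 471·0.0132853) / 1.68307 = 105.6 meV.

105.6 meV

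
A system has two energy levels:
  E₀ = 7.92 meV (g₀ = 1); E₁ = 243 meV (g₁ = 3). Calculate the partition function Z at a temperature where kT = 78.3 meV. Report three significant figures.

Z = 1.04

Eᵢ/kT = 0.10115, 3.1034.
Z = Σ gᵢe^(−Eᵢ/kT) = 1·e^(−0.10115) + 3·e^(−3.1034) = 0.90380 + 0.13469 = 1.0385.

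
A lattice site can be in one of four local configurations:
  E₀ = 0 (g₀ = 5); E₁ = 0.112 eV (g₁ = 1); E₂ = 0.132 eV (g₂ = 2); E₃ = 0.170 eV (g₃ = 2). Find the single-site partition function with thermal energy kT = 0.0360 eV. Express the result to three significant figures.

Eᵢ/kT = 0, 3.1111, 3.6667, 4.7222.
Z = Σ gᵢe^(−Eᵢ/kT) = 5·e^(−0) + 1·e^(−3.1111) + 2·e^(−3.6667) + 2·e^(−4.7222) = 5.0000 + 0.044552 + 0.051121 + 0.017791 = 5.1135.

Z = 5.11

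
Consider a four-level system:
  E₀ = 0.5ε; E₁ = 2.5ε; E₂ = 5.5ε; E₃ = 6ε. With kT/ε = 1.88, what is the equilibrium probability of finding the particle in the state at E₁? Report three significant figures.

0.235

Eᵢ/kT = 0.26596, 1.3298, 2.9255, 3.1915.
Z = Σ e^(−Eᵢ/kT) = e^(−0.26596) + e^(−1.3298) + e^(−2.9255) + e^(−3.1915) = 0.76647 + 0.26453 + 0.053638 + 0.041110 = 1.1257.
P₁ = e^(−E₁/kT) / Z = 0.26453/1.1257 = 0.235.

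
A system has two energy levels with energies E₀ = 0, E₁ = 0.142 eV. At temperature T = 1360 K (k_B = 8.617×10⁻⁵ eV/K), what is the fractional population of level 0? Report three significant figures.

k_BT = 8.617×10⁻⁵ × 1360 K = 0.11719 eV.
Eᵢ/kT = 0, 1.2117.
Z = Σ e^(−Eᵢ/kT) = e^(−0) + e^(−1.2117) = 1.0000 + 0.29769 = 1.2977.
P₀ = e^(−E₀/kT) / Z = 1.0000/1.2977 = 0.771.

0.771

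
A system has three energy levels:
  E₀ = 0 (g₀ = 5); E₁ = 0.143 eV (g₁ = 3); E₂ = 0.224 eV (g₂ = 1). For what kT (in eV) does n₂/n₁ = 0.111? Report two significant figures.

0.074 eV

n₂/n₁ = (g₂/g₁) exp[−(E₂−E₁)/kT] = 0.111.
⇒ (E₂−E₁)/kT = ln((1/3)/0.111) = ln(3.003) = 1.100.
kT = 0.081 eV / 1.100 = 0.074 eV.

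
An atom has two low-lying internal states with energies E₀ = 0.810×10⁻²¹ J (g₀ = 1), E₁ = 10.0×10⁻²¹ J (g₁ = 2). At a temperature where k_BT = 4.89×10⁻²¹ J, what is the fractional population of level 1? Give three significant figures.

0.234

Eᵢ/kT = 0.16564, 2.0450.
Z = Σ gᵢe^(−Eᵢ/kT) = 1·e^(−0.16564) + 2·e^(−2.0450) = 0.84735 + 0.25876 = 1.1061.
P₁ = g₁ e^(−E₁/kT) / Z = 0.25876/1.1061 = 0.234.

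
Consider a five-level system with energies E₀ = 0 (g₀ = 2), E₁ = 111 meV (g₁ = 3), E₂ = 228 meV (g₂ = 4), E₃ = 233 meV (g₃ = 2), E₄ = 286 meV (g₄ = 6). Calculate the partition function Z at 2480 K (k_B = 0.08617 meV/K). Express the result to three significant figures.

Z = 7.41

k_BT = 0.08617 × 2480 K = 213.70 meV.
Eᵢ/kT = 0, 0.51942, 1.0669, 1.0903, 1.3383.
Z = Σ gᵢe^(−Eᵢ/kT) = 2·e^(−0) + 3·e^(−0.51942) + 4·e^(−1.0669) + 2·e^(−1.0903) + 6·e^(−1.3383) = 2.0000 + 1.7846 + 1.3763 + 0.67223 + 1.5737 = 7.4068.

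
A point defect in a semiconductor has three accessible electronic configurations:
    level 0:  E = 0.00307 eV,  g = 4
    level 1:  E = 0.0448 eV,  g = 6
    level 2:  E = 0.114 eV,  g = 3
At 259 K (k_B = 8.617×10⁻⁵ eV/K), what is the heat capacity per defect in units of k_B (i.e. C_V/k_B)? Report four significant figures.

0.6205

k_BT = 8.617×10⁻⁵ × 259 K = 0.0223180 eV.
Eᵢ/kT = 0.137557, 2.00735, 5.10798.
Z = Σ gᵢe^(−Eᵢ/kT) = 4·e^(−0.137557) + 6·e^(−2.00735) + 3·e^(−5.10798) = 3.48594 + 0.806065 + 0.0181449 = 4.31015.
⟨E⟩ = 0.0113412 eV, ⟨E²⟩ = 0.000437681 eV².
C_V/k_B = (⟨E²⟩ − ⟨E⟩²)/(kT)² = (0.000437681 − 0.000128623)/0.000498093 = 0.6205.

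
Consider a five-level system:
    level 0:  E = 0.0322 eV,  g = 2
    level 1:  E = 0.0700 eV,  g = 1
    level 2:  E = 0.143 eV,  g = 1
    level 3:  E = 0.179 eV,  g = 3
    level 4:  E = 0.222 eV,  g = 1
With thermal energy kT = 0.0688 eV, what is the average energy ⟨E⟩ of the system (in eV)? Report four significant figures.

0.06604 eV

Eᵢ/kT = 0.468023, 1.01744, 2.07849, 2.60174, 3.22674.
Z = Σ gᵢe^(−Eᵢ/kT) = 2·e^(−0.468023) + 1·e^(−1.01744) + 1·e^(−2.07849) + 3·e^(−2.60174) + 1·e^(−3.22674) = 1.25248 + 0.361519 + 0.125119 + 0.222433 + 0.0396867 = 2.00124.
⟨E⟩ = Σ Eᵢ gᵢe^(−Eᵢ/kT) / Z = (0.0322·1.25248 + 0.0700·0.361519 + 0.143·0.125119 + 0.179·0.222433 + 0.222·0.0396867) / 2.00124 = 0.06604 eV.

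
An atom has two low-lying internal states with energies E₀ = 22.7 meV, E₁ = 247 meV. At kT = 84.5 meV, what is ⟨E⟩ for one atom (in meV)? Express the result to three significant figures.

Eᵢ/kT = 0.26864, 2.9231.
Z = Σ e^(−Eᵢ/kT) = e^(−0.26864) + e^(−2.9231) = 0.76442 + 0.053767 = 0.81819.
⟨E⟩ = Σ Eᵢ e^(−Eᵢ/kT) / Z = (22.7·0.76442 + 247·0.053767) / 0.81819 = 37.4 meV.

37.4 meV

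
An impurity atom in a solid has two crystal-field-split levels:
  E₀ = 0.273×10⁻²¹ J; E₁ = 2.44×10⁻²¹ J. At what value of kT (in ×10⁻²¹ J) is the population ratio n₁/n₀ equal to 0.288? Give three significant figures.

1.74 ×10⁻²¹ J

n₁/n₀ = exp[−(E₁−E₀)/kT] = 0.288.
⇒ (E₁−E₀)/kT = ln(1/0.288) = ln(3.4722) = 1.2448.
kT = 2.167 ×10⁻²¹ J / 1.2448 = 1.74 ×10⁻²¹ J.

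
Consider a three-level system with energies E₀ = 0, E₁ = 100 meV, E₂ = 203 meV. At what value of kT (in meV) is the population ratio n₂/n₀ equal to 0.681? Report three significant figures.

n₂/n₀ = exp[−(E₂−E₀)/kT] = 0.681.
⇒ (E₂−E₀)/kT = ln(1/0.681) = ln(1.4684) = 0.38417.
kT = 203 meV / 0.38417 = 528 meV.

528 meV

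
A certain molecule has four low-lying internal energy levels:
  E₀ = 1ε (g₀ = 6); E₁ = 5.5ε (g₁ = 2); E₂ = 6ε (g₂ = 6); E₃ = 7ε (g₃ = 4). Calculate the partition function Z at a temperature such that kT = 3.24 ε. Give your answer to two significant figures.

Z = 6.2

Eᵢ/kT = 0.3086, 1.698, 1.852, 2.160.
Z = Σ gᵢe^(−Eᵢ/kT) = 6·e^(−0.3086) + 2·e^(−1.698) + 6·e^(−1.852) + 4·e^(−2.160) = 4.407 + 0.3661 + 0.9415 + 0.4613 = 6.176.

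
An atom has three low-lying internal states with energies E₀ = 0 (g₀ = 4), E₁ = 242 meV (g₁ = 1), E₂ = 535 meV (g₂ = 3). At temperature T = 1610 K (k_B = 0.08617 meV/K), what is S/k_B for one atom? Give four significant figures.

1.574

k_BT = 0.08617 × 1610 K = 138.734 meV.
Eᵢ/kT = 0, 1.74435, 3.85630.
Z = Σ gᵢe^(−Eᵢ/kT) = 4·e^(−0) + 1·e^(−1.74435) + 3·e^(−3.85630) = 4.00000 + 0.174759 + 0.0634383 = 4.23820.
⟨E⟩ = Σ EᵢPᵢ = 17.9867 meV.
S/k_B = ln Z + ⟨E⟩/kT = ln(4.23820) + 17.9867/138.734 = 1.44414 + 0.129649 = 1.574.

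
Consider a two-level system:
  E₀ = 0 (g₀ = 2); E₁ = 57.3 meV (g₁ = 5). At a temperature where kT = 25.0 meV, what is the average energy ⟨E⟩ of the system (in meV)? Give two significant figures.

Eᵢ/kT = 0, 2.292.
Z = Σ gᵢe^(−Eᵢ/kT) = 2·e^(−0) + 5·e^(−2.292) = 2.000 + 0.5053 = 2.505.
⟨E⟩ = Σ Eᵢ gᵢe^(−Eᵢ/kT) / Z = (0·2.000 + 57.3·0.5053) / 2.505 = 12 meV.

12 meV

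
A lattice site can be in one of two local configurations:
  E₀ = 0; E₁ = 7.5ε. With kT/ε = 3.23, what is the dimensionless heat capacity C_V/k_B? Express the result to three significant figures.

0.439

Eᵢ/kT = 0, 2.3220.
Z = Σ e^(−Eᵢ/kT) = e^(−0) + e^(−2.3220) = 1.0000 + 0.098077 = 1.0981.
⟨E⟩ = 0.66986 ε, ⟨E²⟩ = 5.0240 ε².
C_V/k_B = (⟨E²⟩ − ⟨E⟩²)/(kT)² = (5.0240 − 0.44871)/10.433 = 0.439.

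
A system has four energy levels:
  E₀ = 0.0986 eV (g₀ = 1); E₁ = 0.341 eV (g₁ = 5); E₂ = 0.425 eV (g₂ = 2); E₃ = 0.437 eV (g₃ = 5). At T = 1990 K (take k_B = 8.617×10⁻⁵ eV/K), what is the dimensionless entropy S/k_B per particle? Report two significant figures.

2.3

k_BT = 8.617×10⁻⁵ × 1990 K = 0.1715 eV.
Eᵢ/kT = 0.5749, 1.988, 2.478, 2.548.
Z = Σ gᵢe^(−Eᵢ/kT) = 1·e^(−0.5749) + 5·e^(−1.988) + 2·e^(−2.478) + 5·e^(−2.548) = 0.5628 + 0.6848 + 0.1678 + 0.3912 = 1.807.
⟨E⟩ = Σ EᵢPᵢ = 0.2940 eV.
S/k_B = ln Z + ⟨E⟩/kT = ln(1.807) + 0.2940/0.1715 = 0.5917 + 1.714 = 2.3.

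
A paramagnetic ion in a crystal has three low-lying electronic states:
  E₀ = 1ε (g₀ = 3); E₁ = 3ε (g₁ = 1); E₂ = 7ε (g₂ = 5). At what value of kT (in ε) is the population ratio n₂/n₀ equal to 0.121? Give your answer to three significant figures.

2.29 ε

n₂/n₀ = (g₂/g₀) exp[−(E₂−E₀)/kT] = 0.121.
⇒ (E₂−E₀)/kT = ln((5/3)/0.121) = ln(13.774) = 2.6228.
kT = 6ε / 2.6228 = 2.29 ε.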